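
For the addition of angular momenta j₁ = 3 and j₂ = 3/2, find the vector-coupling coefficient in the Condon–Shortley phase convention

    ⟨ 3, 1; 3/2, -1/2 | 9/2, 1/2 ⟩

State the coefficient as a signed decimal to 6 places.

+√(5/14) ≈ +0.597614

j₁+j₂−J=0  J+j₁−j₂=6  J−j₁+j₂=3  j₁+j₂+J+1=10
(j₁±m₁, j₂±m₂, J±M) = (4,2,1,2,5,4)
P² = 23040/7
sum k=0..0:
  [0] +1/96 = 1/96
S = 1/96
C² = P²·S² = 5/14 ; C = +0.597614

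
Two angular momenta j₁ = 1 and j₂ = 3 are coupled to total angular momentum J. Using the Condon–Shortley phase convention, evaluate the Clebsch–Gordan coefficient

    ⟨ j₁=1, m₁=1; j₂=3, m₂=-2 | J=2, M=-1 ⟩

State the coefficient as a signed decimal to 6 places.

+√(10/21) = +0.690066

triangle: 2!×0!×4!/7! = 48/5040
(j±m)!: 2!×0!×1!×5!×1!×3! = 1440
prefactor² = (2J+1)×Δ×N² = 480/7
  k=0: +1/(0!×2!×0!×1!×0!×3!) = 1/12
Σ = 1/12  ⇒  CG² = 480/7×1/12² = 10/21
CG = +√(10/21) = +0.690066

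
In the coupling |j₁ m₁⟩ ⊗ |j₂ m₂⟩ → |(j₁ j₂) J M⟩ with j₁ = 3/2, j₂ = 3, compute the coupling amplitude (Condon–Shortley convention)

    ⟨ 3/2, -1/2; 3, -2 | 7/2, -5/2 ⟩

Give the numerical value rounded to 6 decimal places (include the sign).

+√(1/7) = +0.377964

triangle: 1!*2!*5!/9! = 240/362880
(j±m)!: 1!*2!*1!*5!*1!*6! = 172800
prefactor² = (2J+1)*Δ*N² = 6400/7
  k=0: +1/(0!*1!*2!*1!*0!*4!) = 1/48
  k=1: −1/(1!*0!*1!*0!*1!*5!) = -1/120
Σ = 1/80  ⇒  CG² = 6400/7*1/80² = 1/7
CG = +√(1/7) = +0.377964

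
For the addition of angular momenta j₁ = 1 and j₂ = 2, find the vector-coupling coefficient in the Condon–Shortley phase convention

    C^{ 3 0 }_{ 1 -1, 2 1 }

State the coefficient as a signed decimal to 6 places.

j₁+j₂−J=0  J+j₁−j₂=2  J−j₁+j₂=4  j₁+j₂+J+1=7
(j₁±m₁, j₂±m₂, J±M) = (0,2,3,1,3,3)
P² = 144/5
sum k=0..0:
  [0] +1/12 = 1/12
S = 1/12
C² = P²·S² = 1/5 ; C = +0.447214

+0.447214  (= +√(1/5))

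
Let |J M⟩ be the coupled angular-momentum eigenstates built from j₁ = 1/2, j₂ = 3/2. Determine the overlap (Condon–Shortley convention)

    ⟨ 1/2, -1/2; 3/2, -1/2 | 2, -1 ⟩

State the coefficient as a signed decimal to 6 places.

√[5·0!1!3!/5! · 0!1!1!2!1!3!] = √(3)
  +(−1)^0/∏(0,0,1,1,0,2)! = 1/2  (running 1/2)
⟨..|..⟩ = √(3)·(1/2) = +0.866025

+0.866025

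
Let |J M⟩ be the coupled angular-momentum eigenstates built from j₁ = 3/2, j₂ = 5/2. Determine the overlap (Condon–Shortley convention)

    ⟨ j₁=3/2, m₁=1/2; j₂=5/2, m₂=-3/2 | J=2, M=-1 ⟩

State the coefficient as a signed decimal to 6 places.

+√(1/42) = +0.154303

√[5·2!1!3!/7! · 2!1!1!4!1!3!] = √(24/7)
  +(−1)^0/∏(0,2,1,1,0,2)! = 1/4  (running 1/4)
  +(−1)^1/∏(1,1,0,0,1,3)! = -1/6  (running 1/12)
⟨..|..⟩ = √(24/7)·(1/12) = +0.154303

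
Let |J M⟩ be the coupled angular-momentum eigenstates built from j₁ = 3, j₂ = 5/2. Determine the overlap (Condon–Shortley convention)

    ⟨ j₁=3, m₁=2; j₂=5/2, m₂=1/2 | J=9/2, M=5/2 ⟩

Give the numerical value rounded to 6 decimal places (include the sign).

+√(49/198) = +0.497468

√[10·1!5!4!/11! · 5!1!3!2!7!2!] = √(115200/11)
  +(−1)^0/∏(0,1,1,3,4,1)! = 1/144  (running 1/144)
  +(−1)^1/∏(1,0,0,2,5,2)! = -1/480  (running 7/1440)
⟨..|..⟩ = √(115200/11)·(7/1440) = +0.497468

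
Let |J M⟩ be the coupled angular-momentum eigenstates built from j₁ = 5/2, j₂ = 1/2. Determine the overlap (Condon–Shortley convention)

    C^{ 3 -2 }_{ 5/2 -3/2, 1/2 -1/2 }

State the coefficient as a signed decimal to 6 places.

+0.912871

triangle: 0!·5!·1!/7! = 120/5040
(j±m)!: 1!·4!·0!·1!·1!·5! = 2880
prefactor² = (2J+1)·Δ·N² = 480
  k=0: +1/(0!·0!·4!·0!·1!·1!) = 1/24
Σ = 1/24  ⇒  CG² = 480·1/24² = 5/6
CG = +√(5/6) = +0.912871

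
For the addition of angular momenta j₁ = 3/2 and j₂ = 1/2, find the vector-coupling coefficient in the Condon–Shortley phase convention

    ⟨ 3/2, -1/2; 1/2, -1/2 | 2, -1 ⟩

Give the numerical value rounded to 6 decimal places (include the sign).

j₁+j₂−J=0  J+j₁−j₂=3  J−j₁+j₂=1  j₁+j₂+J+1=5
(j₁±m₁, j₂±m₂, J±M) = (1,2,0,1,1,3)
P² = 3
sum k=0..0:
  [0] +1/2 = 1/2
S = 1/2
C² = P²·S² = 3/4 ; C = +0.866025

+0.866025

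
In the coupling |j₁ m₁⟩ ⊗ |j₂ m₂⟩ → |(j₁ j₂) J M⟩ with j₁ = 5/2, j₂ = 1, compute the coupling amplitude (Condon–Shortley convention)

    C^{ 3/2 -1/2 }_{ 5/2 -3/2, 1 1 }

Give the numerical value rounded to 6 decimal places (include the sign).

triangle: 2!*3!*0!/6! = 12/720
(j±m)!: 1!*4!*2!*0!*1!*2! = 96
prefactor² = (2J+1)*Δ*N² = 32/5
  k=2: +1/(2!*0!*2!*0!*1!*0!) = 1/4
Σ = 1/4  ⇒  CG² = 32/5*1/4² = 2/5
CG = +√(2/5) = +0.632456

+0.632456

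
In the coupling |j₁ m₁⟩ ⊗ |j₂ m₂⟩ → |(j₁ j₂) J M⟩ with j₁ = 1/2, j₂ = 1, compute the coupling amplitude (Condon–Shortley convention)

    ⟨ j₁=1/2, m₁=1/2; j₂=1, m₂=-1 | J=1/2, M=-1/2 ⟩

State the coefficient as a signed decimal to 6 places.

√[2·1!0!1!/3! · 1!0!0!2!0!1!] = √(2/3)
  +(−1)^0/∏(0,1,0,0,0,1)! = 1  (running 1)
⟨..|..⟩ = √(2/3)·(1) = +0.816497

+0.816497  (= +√(2/3))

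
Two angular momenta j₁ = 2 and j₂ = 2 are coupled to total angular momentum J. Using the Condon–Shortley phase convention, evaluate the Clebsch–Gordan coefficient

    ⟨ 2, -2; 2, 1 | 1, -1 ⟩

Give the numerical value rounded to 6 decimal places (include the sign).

j₁+j₂−J=3  J+j₁−j₂=1  J−j₁+j₂=1  j₁+j₂+J+1=6
(j₁±m₁, j₂±m₂, J±M) = (0,4,3,1,0,2)
P² = 36/5
sum k=3..3:
  [3] −1/6 = -1/6
S = -1/6
C² = P²·S² = 1/5 ; C = -0.447214

−√(1/5) ≈ -0.447214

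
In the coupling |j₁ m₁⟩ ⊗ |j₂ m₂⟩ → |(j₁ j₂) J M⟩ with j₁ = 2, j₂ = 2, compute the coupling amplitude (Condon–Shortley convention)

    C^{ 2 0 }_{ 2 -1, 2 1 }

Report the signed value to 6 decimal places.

√[5·2!2!2!/7! · 1!3!3!1!2!2!] = √(8/7)
  +(−1)^1/∏(1,1,2,2,0,0)! = -1/4  (running -1/4)
  +(−1)^2/∏(2,0,1,1,1,1)! = 1/2  (running 1/4)
⟨..|..⟩ = √(8/7)·(1/4) = +0.267261

+0.267261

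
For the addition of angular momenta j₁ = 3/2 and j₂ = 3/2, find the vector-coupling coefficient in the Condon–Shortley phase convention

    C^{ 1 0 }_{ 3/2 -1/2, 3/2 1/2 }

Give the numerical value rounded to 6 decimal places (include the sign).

-0.223607

triangle: 2!×1!×1!/5! = 2/120
(j±m)!: 1!×2!×2!×1!×1!×1! = 4
prefactor² = (2J+1)×Δ×N² = 1/5
  k=1: −1/(1!×1!×1!×1!×0!×0!) = -1
  k=2: +1/(2!×0!×0!×0!×1!×1!) = 1/2
Σ = -1/2  ⇒  CG² = 1/5×(-1/2)² = 1/20
CG = −√(1/20) = -0.223607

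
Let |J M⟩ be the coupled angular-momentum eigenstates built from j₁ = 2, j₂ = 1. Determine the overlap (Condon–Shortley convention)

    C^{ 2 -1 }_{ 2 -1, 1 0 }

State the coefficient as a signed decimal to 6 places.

-0.408248

triangle: 1!×3!×1!/6! = 6/720
(j±m)!: 1!×3!×1!×1!×1!×3! = 36
prefactor² = (2J+1)×Δ×N² = 3/2
  k=0: +1/(0!×1!×3!×1!×0!×0!) = 1/6
  k=1: −1/(1!×0!×2!×0!×1!×1!) = -1/2
Σ = -1/3  ⇒  CG² = 3/2×(-1/3)² = 1/6
CG = −√(1/6) = -0.408248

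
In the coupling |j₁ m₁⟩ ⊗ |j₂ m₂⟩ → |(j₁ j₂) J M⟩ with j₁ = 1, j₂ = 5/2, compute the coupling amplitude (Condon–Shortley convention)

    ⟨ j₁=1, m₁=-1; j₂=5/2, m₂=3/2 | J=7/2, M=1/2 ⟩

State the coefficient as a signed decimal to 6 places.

+√(1/7) = +0.377964

√[8·0!2!5!/8! · 0!2!4!1!4!3!] = √(2304/7)
  +(−1)^0/∏(0,0,2,4,0,1)! = 1/48  (running 1/48)
⟨..|..⟩ = √(2304/7)·(1/48) = +0.377964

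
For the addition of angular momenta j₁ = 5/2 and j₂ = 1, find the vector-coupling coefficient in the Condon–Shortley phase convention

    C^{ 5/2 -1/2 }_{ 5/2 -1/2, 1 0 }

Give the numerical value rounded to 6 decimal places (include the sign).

−√(1/35) = -0.169031

j₁+j₂−J=1  J+j₁−j₂=4  J−j₁+j₂=1  j₁+j₂+J+1=7
(j₁±m₁, j₂±m₂, J±M) = (2,3,1,1,2,3)
P² = 144/35
sum k=0..1:
  [0] +1/6 = 1/6
  [1] −1/4 = -1/4
S = -1/12
C² = P²·S² = 1/35 ; C = -0.169031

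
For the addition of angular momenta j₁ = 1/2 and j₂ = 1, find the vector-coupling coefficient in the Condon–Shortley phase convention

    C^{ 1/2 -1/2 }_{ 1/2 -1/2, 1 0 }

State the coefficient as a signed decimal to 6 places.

√[2·1!0!1!/3! · 0!1!1!1!0!1!] = √(1/3)
  +(−1)^1/∏(1,0,0,0,0,1)! = -1  (running -1)
⟨..|..⟩ = √(1/3)·(-1) = -0.577350

−√(1/3) ≈ -0.577350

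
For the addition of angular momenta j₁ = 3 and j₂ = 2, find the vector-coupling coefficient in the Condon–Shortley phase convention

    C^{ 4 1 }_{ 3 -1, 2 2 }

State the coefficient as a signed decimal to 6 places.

−√(2/7) = -0.534522

j₁+j₂−J=1  J+j₁−j₂=5  J−j₁+j₂=3  j₁+j₂+J+1=10
(j₁±m₁, j₂±m₂, J±M) = (2,4,4,0,5,3)
P² = 10368/7
sum k=1..1:
  [1] −1/72 = -1/72
S = -1/72
C² = P²·S² = 2/7 ; C = -0.534522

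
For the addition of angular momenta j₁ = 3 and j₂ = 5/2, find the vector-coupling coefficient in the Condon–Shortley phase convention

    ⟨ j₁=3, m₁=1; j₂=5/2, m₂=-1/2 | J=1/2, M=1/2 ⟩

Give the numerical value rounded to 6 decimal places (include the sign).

+0.436436  (= +√(4/21))

√[2·5!1!0!/7! · 4!2!2!3!1!0!] = √(192/7)
  +(−1)^2/∏(2,3,0,0,1,0)! = 1/12  (running 1/12)
⟨..|..⟩ = √(192/7)·(1/12) = +0.436436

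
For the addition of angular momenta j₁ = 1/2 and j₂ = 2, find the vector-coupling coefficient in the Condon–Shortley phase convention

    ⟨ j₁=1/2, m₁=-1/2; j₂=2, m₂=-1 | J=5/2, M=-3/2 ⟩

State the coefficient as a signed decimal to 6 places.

+√(4/5) ≈ +0.894427

triangle: 0!*1!*4!/6! = 24/720
(j±m)!: 0!*1!*1!*3!*1!*4! = 144
prefactor² = (2J+1)*Δ*N² = 144/5
  k=0: +1/(0!*0!*1!*1!*0!*3!) = 1/6
Σ = 1/6  ⇒  CG² = 144/5*1/6² = 4/5
CG = +√(4/5) = +0.894427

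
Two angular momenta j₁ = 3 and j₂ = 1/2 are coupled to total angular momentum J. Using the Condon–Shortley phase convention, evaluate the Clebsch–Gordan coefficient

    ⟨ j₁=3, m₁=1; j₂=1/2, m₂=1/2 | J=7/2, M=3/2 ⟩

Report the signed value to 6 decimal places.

+√(5/7) = +0.845154

j₁+j₂−J=0  J+j₁−j₂=6  J−j₁+j₂=1  j₁+j₂+J+1=8
(j₁±m₁, j₂±m₂, J±M) = (4,2,1,0,5,2)
P² = 11520/7
sum k=0..0:
  [0] +1/48 = 1/48
S = 1/48
C² = P²·S² = 5/7 ; C = +0.845154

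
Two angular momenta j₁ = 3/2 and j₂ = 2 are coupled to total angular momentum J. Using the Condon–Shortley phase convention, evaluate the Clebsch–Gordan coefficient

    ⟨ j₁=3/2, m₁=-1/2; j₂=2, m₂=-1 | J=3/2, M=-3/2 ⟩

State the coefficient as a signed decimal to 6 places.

√[4·2!1!2!/6! · 1!2!1!3!0!3!] = √(8/5)
  +(−1)^1/∏(1,1,1,0,0,2)! = -1/2  (running -1/2)
⟨..|..⟩ = √(8/5)·(-1/2) = -0.632456

-0.632456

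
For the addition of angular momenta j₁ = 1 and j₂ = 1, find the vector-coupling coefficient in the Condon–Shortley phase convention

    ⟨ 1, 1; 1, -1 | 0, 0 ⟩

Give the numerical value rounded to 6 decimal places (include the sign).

+√(1/3) ≈ +0.577350

j₁+j₂−J=2  J+j₁−j₂=0  J−j₁+j₂=0  j₁+j₂+J+1=3
(j₁±m₁, j₂±m₂, J±M) = (2,0,0,2,0,0)
P² = 4/3
sum k=0..0:
  [0] +1/2 = 1/2
S = 1/2
C² = P²·S² = 1/3 ; C = +0.577350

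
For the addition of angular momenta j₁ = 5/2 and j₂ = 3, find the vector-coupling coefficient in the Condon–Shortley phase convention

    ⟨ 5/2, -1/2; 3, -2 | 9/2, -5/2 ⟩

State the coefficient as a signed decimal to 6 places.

j₁+j₂−J=1  J+j₁−j₂=4  J−j₁+j₂=5  j₁+j₂+J+1=11
(j₁±m₁, j₂±m₂, J±M) = (2,3,1,5,2,7)
P² = 115200/11
sum k=0..1:
  [0] +1/144 = 1/144
  [1] −1/480 = -1/480
S = 7/1440
C² = P²·S² = 49/198 ; C = +0.497468

+0.497468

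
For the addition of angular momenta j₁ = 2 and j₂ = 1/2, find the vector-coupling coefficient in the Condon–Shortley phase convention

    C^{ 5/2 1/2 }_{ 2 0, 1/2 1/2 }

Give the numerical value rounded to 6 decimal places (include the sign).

j₁+j₂−J=0  J+j₁−j₂=4  J−j₁+j₂=1  j₁+j₂+J+1=6
(j₁±m₁, j₂±m₂, J±M) = (2,2,1,0,3,2)
P² = 48/5
sum k=0..0:
  [0] +1/4 = 1/4
S = 1/4
C² = P²·S² = 3/5 ; C = +0.774597

+0.774597  (= +√(3/5))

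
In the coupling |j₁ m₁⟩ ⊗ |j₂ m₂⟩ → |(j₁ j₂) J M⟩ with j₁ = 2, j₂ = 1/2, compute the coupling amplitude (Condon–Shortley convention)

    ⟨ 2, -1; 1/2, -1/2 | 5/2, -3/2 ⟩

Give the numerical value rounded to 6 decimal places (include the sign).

triangle: 0!×4!×1!/6! = 24/720
(j±m)!: 1!×3!×0!×1!×1!×4! = 144
prefactor² = (2J+1)×Δ×N² = 144/5
  k=0: +1/(0!×0!×3!×0!×1!×1!) = 1/6
Σ = 1/6  ⇒  CG² = 144/5×1/6² = 4/5
CG = +√(4/5) = +0.894427

+√(4/5) = +0.894427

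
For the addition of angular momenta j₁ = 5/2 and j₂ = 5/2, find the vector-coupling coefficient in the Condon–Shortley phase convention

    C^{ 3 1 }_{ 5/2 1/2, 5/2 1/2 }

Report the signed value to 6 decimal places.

triangle: 2!·3!·3!/9! = 72/362880
(j±m)!: 3!·2!·3!·2!·4!·2! = 6912
prefactor² = (2J+1)·Δ·N² = 48/5
  k=0: +1/(0!·2!·2!·3!·1!·0!) = 1/24
  k=1: −1/(1!·1!·1!·2!·2!·1!) = -1/4
  k=2: +1/(2!·0!·0!·1!·3!·2!) = 1/24
Σ = -1/6  ⇒  CG² = 48/5·(-1/6)² = 4/15
CG = −√(4/15) = -0.516398

-0.516398  (= −√(4/15))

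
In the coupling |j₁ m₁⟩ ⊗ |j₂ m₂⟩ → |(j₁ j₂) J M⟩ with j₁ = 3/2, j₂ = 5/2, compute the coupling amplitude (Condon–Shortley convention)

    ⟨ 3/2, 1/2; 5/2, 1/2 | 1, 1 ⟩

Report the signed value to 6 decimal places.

triangle: 3!*0!*2!/6! = 12/720
(j±m)!: 2!*1!*3!*2!*2!*0! = 48
prefactor² = (2J+1)*Δ*N² = 12/5
  k=1: −1/(1!*2!*0!*2!*0!*0!) = -1/4
Σ = -1/4  ⇒  CG² = 12/5*(-1/4)² = 3/20
CG = −√(3/20) = -0.387298

-0.387298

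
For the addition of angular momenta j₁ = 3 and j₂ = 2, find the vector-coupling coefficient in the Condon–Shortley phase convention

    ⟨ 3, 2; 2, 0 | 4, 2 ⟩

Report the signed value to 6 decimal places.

√[9·1!5!3!/10! · 5!1!2!2!6!2!] = √(8640/7)
  +(−1)^0/∏(0,1,1,2,4,1)! = 1/48  (running 1/48)
  +(−1)^1/∏(1,0,0,1,5,2)! = -1/240  (running 1/60)
⟨..|..⟩ = √(8640/7)·(1/60) = +0.585540

+0.585540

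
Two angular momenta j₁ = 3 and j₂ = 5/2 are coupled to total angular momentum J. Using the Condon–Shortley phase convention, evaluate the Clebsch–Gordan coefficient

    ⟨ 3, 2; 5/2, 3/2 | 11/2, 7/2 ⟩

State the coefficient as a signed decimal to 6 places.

triangle: 0!·6!·5!/12! = 86400/479001600
(j±m)!: 5!·1!·4!·1!·9!·2! = 2090188800
prefactor² = (2J+1)·Δ·N² = 49766400/11
  k=0: +1/(0!·0!·1!·4!·5!·1!) = 1/2880
Σ = 1/2880  ⇒  CG² = 49766400/11·1/2880² = 6/11
CG = +√(6/11) = +0.738549

+0.738549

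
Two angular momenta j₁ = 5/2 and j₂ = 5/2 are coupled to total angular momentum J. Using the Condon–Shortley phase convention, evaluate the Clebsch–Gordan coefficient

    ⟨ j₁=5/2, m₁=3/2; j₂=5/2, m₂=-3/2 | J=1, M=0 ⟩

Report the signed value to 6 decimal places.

-0.358569  (= −√(9/70))

j₁+j₂−J=4  J+j₁−j₂=1  J−j₁+j₂=1  j₁+j₂+J+1=7
(j₁±m₁, j₂±m₂, J±M) = (4,1,1,4,1,1)
P² = 288/35
sum k=0..1:
  [0] +1/24 = 1/24
  [1] −1/6 = -1/6
S = -1/8
C² = P²·S² = 9/70 ; C = -0.358569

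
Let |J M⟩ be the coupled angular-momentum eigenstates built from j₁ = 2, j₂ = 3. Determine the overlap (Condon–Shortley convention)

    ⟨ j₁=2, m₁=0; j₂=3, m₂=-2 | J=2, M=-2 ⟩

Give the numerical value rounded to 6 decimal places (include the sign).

−√(5/14) = -0.597614

√[5·3!1!3!/8! · 2!2!1!5!0!4!] = √(360/7)
  +(−1)^1/∏(1,2,1,0,0,3)! = -1/12  (running -1/12)
⟨..|..⟩ = √(360/7)·(-1/12) = -0.597614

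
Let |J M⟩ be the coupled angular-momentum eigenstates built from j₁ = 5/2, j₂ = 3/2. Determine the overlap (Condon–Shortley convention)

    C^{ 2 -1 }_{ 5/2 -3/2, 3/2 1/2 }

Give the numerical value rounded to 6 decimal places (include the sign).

j₁+j₂−J=2  J+j₁−j₂=3  J−j₁+j₂=1  j₁+j₂+J+1=7
(j₁±m₁, j₂±m₂, J±M) = (1,4,2,1,1,3)
P² = 24/7
sum k=1..2:
  [1] −1/6 = -1/6
  [2] +1/4 = 1/4
S = 1/12
C² = P²·S² = 1/42 ; C = +0.154303

+0.154303  (= +√(1/42))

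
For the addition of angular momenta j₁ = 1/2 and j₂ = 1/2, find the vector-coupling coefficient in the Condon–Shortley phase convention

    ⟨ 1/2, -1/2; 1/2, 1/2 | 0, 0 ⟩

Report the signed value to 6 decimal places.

√[1·1!0!0!/2! · 0!1!1!0!0!0!] = √(1/2)
  +(−1)^1/∏(1,0,0,0,0,0)! = -1  (running -1)
⟨..|..⟩ = √(1/2)·(-1) = -0.707107

-0.707107  (= −√(1/2))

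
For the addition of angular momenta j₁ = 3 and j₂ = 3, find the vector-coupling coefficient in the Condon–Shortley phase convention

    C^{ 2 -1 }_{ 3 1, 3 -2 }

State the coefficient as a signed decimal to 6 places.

−√(5/28) ≈ -0.422577

j₁+j₂−J=4  J+j₁−j₂=2  J−j₁+j₂=2  j₁+j₂+J+1=9
(j₁±m₁, j₂±m₂, J±M) = (4,2,1,5,1,3)
P² = 320/7
sum k=0..1:
  [0] +1/48 = 1/48
  [1] −1/12 = -1/12
S = -1/16
C² = P²·S² = 5/28 ; C = -0.422577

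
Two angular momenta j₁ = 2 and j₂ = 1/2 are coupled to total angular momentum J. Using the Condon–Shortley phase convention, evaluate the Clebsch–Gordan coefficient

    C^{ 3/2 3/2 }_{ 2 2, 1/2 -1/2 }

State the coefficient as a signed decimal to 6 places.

√[4·1!3!0!/5! · 4!0!0!1!3!0!] = √(144/5)
  +(−1)^0/∏(0,1,0,0,3,0)! = 1/6  (running 1/6)
⟨..|..⟩ = √(144/5)·(1/6) = +0.894427

+0.894427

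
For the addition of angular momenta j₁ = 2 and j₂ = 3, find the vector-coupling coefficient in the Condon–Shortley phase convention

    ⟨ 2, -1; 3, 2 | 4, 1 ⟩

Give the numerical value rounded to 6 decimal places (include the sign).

j₁+j₂−J=1  J+j₁−j₂=3  J−j₁+j₂=5  j₁+j₂+J+1=10
(j₁±m₁, j₂±m₂, J±M) = (1,3,5,1,5,3)
P² = 6480/7
sum k=0..1:
  [0] +1/720 = 1/720
  [1] −1/48 = -1/48
S = -7/360
C² = P²·S² = 7/20 ; C = -0.591608

-0.591608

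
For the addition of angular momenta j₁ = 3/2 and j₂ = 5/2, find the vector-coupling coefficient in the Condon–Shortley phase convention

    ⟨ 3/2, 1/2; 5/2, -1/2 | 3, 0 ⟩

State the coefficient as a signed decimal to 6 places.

+√(1/5) ≈ +0.447214

triangle: 1!·2!·4!/8! = 48/40320
(j±m)!: 2!·1!·2!·3!·3!·3! = 864
prefactor² = (2J+1)·Δ·N² = 36/5
  k=0: +1/(0!·1!·1!·2!·1!·2!) = 1/4
  k=1: −1/(1!·0!·0!·1!·2!·3!) = -1/12
Σ = 1/6  ⇒  CG² = 36/5·1/6² = 1/5
CG = +√(1/5) = +0.447214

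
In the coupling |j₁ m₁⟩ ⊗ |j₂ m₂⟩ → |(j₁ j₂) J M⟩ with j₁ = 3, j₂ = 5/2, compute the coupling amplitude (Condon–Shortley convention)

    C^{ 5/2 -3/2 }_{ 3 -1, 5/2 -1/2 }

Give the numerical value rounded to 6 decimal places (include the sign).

j₁+j₂−J=3  J+j₁−j₂=3  J−j₁+j₂=2  j₁+j₂+J+1=9
(j₁±m₁, j₂±m₂, J±M) = (2,4,2,3,1,4)
P² = 576/35
sum k=1..2:
  [1] −1/12 = -1/12
  [2] +1/8 = 1/8
S = 1/24
C² = P²·S² = 1/35 ; C = +0.169031

+0.169031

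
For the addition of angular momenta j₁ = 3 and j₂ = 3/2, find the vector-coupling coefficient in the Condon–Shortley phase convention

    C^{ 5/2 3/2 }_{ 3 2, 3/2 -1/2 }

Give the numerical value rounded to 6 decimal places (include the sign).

+0.267261  (= +√(1/14))

j₁+j₂−J=2  J+j₁−j₂=4  J−j₁+j₂=1  j₁+j₂+J+1=8
(j₁±m₁, j₂±m₂, J±M) = (5,1,1,2,4,1)
P² = 288/7
sum k=0..1:
  [0] +1/12 = 1/12
  [1] −1/24 = -1/24
S = 1/24
C² = P²·S² = 1/14 ; C = +0.267261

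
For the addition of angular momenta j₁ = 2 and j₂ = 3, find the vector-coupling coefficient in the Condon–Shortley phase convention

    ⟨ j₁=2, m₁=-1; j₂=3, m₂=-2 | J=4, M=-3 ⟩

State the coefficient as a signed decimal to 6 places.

j₁+j₂−J=1  J+j₁−j₂=3  J−j₁+j₂=5  j₁+j₂+J+1=10
(j₁±m₁, j₂±m₂, J±M) = (1,3,1,5,1,7)
P² = 6480
sum k=0..1:
  [0] +1/144 = 1/144
  [1] −1/240 = -1/240
S = 1/360
C² = P²·S² = 1/20 ; C = +0.223607

+√(1/20) = +0.223607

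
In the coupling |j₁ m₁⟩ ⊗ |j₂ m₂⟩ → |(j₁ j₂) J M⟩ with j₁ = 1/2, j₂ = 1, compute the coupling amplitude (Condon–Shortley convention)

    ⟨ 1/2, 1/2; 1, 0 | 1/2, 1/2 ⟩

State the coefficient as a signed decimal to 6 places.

+√(1/3) = +0.577350

√[2·1!0!1!/3! · 1!0!1!1!1!0!] = √(1/3)
  +(−1)^0/∏(0,1,0,1,0,0)! = 1  (running 1)
⟨..|..⟩ = √(1/3)·(1) = +0.577350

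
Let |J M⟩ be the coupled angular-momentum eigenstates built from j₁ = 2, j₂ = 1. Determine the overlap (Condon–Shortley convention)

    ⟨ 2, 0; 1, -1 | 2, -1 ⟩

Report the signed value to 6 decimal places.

+0.707107

j₁+j₂−J=1  J+j₁−j₂=3  J−j₁+j₂=1  j₁+j₂+J+1=6
(j₁±m₁, j₂±m₂, J±M) = (2,2,0,2,1,3)
P² = 2
sum k=0..0:
  [0] +1/2 = 1/2
S = 1/2
C² = P²·S² = 1/2 ; C = +0.707107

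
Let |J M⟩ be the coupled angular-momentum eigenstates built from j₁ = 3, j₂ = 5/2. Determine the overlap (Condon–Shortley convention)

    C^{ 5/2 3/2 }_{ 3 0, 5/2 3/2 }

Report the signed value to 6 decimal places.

j₁+j₂−J=3  J+j₁−j₂=3  J−j₁+j₂=2  j₁+j₂+J+1=9
(j₁±m₁, j₂±m₂, J±M) = (3,3,4,1,4,1)
P² = 864/35
sum k=2..3:
  [2] +1/8 = 1/8
  [3] −1/36 = -1/36
S = 7/72
C² = P²·S² = 7/30 ; C = +0.483046

+0.483046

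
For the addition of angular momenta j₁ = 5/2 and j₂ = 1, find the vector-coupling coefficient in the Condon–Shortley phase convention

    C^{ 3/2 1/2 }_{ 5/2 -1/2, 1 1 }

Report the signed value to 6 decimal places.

j₁+j₂−J=2  J+j₁−j₂=3  J−j₁+j₂=0  j₁+j₂+J+1=6
(j₁±m₁, j₂±m₂, J±M) = (2,3,2,0,2,1)
P² = 16/5
sum k=2..2:
  [2] +1/4 = 1/4
S = 1/4
C² = P²·S² = 1/5 ; C = +0.447214

+0.447214  (= +√(1/5))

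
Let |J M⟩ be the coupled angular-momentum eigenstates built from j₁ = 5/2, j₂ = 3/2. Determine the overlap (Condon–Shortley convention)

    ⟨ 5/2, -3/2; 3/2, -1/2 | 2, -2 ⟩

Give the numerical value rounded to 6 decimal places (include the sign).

triangle: 2!*3!*1!/7! = 12/5040
(j±m)!: 1!*4!*1!*2!*0!*4! = 1152
prefactor² = (2J+1)*Δ*N² = 96/7
  k=1: −1/(1!*1!*3!*0!*0!*1!) = -1/6
Σ = -1/6  ⇒  CG² = 96/7*(-1/6)² = 8/21
CG = −√(8/21) = -0.617213

-0.617213  (= −√(8/21))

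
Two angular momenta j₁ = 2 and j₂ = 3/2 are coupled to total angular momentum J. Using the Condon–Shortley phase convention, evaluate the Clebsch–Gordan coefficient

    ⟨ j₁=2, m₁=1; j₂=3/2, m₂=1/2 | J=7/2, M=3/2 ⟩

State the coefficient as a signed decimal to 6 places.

j₁+j₂−J=0  J+j₁−j₂=4  J−j₁+j₂=3  j₁+j₂+J+1=8
(j₁±m₁, j₂±m₂, J±M) = (3,1,2,1,5,2)
P² = 576/7
sum k=0..0:
  [0] +1/12 = 1/12
S = 1/12
C² = P²·S² = 4/7 ; C = +0.755929

+√(4/7) ≈ +0.755929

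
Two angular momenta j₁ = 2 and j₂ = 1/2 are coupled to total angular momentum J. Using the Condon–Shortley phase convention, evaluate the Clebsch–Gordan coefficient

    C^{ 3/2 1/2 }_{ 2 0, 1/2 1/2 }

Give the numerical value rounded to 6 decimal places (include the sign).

j₁+j₂−J=1  J+j₁−j₂=3  J−j₁+j₂=0  j₁+j₂+J+1=5
(j₁±m₁, j₂±m₂, J±M) = (2,2,1,0,2,1)
P² = 8/5
sum k=1..1:
  [1] −1/2 = -1/2
S = -1/2
C² = P²·S² = 2/5 ; C = -0.632456

-0.632456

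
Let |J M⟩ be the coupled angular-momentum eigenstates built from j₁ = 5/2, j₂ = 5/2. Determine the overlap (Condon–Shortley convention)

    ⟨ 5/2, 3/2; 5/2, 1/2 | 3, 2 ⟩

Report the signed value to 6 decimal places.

j₁+j₂−J=2  J+j₁−j₂=3  J−j₁+j₂=3  j₁+j₂+J+1=9
(j₁±m₁, j₂±m₂, J±M) = (4,1,3,2,5,1)
P² = 48
sum k=0..1:
  [0] +1/24 = 1/24
  [1] −1/12 = -1/12
S = -1/24
C² = P²·S² = 1/12 ; C = -0.288675

−√(1/12) ≈ -0.288675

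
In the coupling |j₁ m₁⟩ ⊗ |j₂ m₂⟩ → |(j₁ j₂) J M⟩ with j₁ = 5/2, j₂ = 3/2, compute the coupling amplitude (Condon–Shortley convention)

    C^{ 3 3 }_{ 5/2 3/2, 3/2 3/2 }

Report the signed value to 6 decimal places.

triangle: 1!×4!×2!/8! = 48/40320
(j±m)!: 4!×1!×3!×0!×6!×0! = 103680
prefactor² = (2J+1)×Δ×N² = 864
  k=1: −1/(1!×0!×0!×2!×4!×0!) = -1/48
Σ = -1/48  ⇒  CG² = 864×(-1/48)² = 3/8
CG = −√(3/8) = -0.612372

-0.612372  (= −√(3/8))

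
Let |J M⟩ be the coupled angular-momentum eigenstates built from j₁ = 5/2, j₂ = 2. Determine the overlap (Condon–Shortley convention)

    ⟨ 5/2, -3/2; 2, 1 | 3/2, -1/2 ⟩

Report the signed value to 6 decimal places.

√[4·3!2!1!/7! · 1!4!3!1!1!2!] = √(96/35)
  +(−1)^2/∏(2,1,2,1,0,0)! = 1/4  (running 1/4)
  +(−1)^3/∏(3,0,1,0,1,1)! = -1/6  (running 1/12)
⟨..|..⟩ = √(96/35)·(1/12) = +0.138013

+√(2/105) ≈ +0.138013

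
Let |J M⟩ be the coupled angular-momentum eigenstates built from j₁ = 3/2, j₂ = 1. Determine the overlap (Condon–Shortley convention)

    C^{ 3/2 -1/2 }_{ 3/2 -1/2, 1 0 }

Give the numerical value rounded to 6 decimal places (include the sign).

√[4·1!2!1!/5! · 1!2!1!1!1!2!] = √(4/15)
  +(−1)^0/∏(0,1,2,1,0,0)! = 1/2  (running 1/2)
  +(−1)^1/∏(1,0,1,0,1,1)! = -1  (running -1/2)
⟨..|..⟩ = √(4/15)·(-1/2) = -0.258199

−√(1/15) ≈ -0.258199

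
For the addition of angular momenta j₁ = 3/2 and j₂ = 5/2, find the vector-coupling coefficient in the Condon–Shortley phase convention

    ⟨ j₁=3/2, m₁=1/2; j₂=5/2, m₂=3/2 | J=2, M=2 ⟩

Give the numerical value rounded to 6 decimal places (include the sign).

-0.617213

triangle: 2!*1!*3!/7! = 12/5040
(j±m)!: 2!*1!*4!*1!*4!*0! = 1152
prefactor² = (2J+1)*Δ*N² = 96/7
  k=1: −1/(1!*1!*0!*3!*1!*0!) = -1/6
Σ = -1/6  ⇒  CG² = 96/7*(-1/6)² = 8/21
CG = −√(8/21) = -0.617213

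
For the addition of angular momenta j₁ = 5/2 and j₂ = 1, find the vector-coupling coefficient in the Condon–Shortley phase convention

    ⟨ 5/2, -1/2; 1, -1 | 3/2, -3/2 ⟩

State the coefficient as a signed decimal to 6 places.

+√(1/15) ≈ +0.258199

triangle: 2!×3!×0!/6! = 12/720
(j±m)!: 2!×3!×0!×2!×0!×3! = 144
prefactor² = (2J+1)×Δ×N² = 48/5
  k=0: +1/(0!×2!×3!×0!×0!×0!) = 1/12
Σ = 1/12  ⇒  CG² = 48/5×1/12² = 1/15
CG = +√(1/15) = +0.258199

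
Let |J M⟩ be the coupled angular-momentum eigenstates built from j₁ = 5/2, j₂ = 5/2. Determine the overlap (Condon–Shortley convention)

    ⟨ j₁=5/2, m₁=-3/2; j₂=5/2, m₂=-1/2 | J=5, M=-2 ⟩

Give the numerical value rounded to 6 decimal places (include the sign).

+0.645497

√[11·0!5!5!/11! · 1!4!2!3!3!7!] = √(34560)
  +(−1)^0/∏(0,0,4,2,1,3)! = 1/288  (running 1/288)
⟨..|..⟩ = √(34560)·(1/288) = +0.645497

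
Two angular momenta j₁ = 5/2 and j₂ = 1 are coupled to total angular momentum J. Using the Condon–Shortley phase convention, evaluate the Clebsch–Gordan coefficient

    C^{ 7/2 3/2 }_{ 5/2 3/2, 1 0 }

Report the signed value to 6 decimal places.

j₁+j₂−J=0  J+j₁−j₂=5  J−j₁+j₂=2  j₁+j₂+J+1=8
(j₁±m₁, j₂±m₂, J±M) = (4,1,1,1,5,2)
P² = 1920/7
sum k=0..0:
  [0] +1/24 = 1/24
S = 1/24
C² = P²·S² = 10/21 ; C = +0.690066

+√(10/21) ≈ +0.690066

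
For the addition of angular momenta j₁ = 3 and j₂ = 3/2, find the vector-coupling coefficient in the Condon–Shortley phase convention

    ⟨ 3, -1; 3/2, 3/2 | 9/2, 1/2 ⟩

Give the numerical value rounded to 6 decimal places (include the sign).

+√(5/42) = +0.345033

j₁+j₂−J=0  J+j₁−j₂=6  J−j₁+j₂=3  j₁+j₂+J+1=10
(j₁±m₁, j₂±m₂, J±M) = (2,4,3,0,5,4)
P² = 69120/7
sum k=0..0:
  [0] +1/288 = 1/288
S = 1/288
C² = P²·S² = 5/42 ; C = +0.345033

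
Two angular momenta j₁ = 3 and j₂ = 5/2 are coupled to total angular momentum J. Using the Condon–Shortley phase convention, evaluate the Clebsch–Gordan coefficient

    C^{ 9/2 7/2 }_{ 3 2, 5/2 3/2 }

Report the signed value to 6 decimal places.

triangle: 1!·5!·4!/11! = 2880/39916800
(j±m)!: 5!·1!·4!·1!·8!·1! = 116121600
prefactor² = (2J+1)·Δ·N² = 921600/11
  k=0: +1/(0!·1!·1!·4!·4!·0!) = 1/576
  k=1: −1/(1!·0!·0!·3!·5!·1!) = -1/720
Σ = 1/2880  ⇒  CG² = 921600/11·1/2880² = 1/99
CG = +√(1/99) = +0.100504

+0.100504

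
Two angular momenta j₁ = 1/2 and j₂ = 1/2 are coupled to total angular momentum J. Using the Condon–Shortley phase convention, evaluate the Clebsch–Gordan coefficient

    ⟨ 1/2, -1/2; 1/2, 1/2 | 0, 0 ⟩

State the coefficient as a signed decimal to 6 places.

triangle: 1!·0!·0!/2! = 1/2
(j±m)!: 0!·1!·1!·0!·0!·0! = 1
prefactor² = (2J+1)·Δ·N² = 1/2
  k=1: −1/(1!·0!·0!·0!·0!·0!) = -1
Σ = -1  ⇒  CG² = 1/2·(-1)² = 1/2
CG = −√(1/2) = -0.707107

−√(1/2) = -0.707107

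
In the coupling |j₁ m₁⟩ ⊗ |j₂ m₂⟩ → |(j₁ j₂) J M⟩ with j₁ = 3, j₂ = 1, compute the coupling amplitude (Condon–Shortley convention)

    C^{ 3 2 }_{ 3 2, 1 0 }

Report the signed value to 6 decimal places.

+0.577350

j₁+j₂−J=1  J+j₁−j₂=5  J−j₁+j₂=1  j₁+j₂+J+1=8
(j₁±m₁, j₂±m₂, J±M) = (5,1,1,1,5,1)
P² = 300
sum k=0..1:
  [0] +1/24 = 1/24
  [1] −1/120 = -1/120
S = 1/30
C² = P²·S² = 1/3 ; C = +0.577350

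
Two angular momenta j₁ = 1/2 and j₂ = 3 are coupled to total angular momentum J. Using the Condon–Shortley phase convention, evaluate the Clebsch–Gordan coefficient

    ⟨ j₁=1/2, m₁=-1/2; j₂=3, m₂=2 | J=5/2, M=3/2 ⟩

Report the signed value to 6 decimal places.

−√(5/7) = -0.845154

j₁+j₂−J=1  J+j₁−j₂=0  J−j₁+j₂=5  j₁+j₂+J+1=7
(j₁±m₁, j₂±m₂, J±M) = (0,1,5,1,4,1)
P² = 2880/7
sum k=1..1:
  [1] −1/24 = -1/24
S = -1/24
C² = P²·S² = 5/7 ; C = -0.845154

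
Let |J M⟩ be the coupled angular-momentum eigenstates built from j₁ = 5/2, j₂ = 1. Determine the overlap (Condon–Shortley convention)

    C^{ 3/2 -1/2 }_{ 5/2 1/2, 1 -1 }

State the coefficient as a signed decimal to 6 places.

+0.447214

j₁+j₂−J=2  J+j₁−j₂=3  J−j₁+j₂=0  j₁+j₂+J+1=6
(j₁±m₁, j₂±m₂, J±M) = (3,2,0,2,1,2)
P² = 16/5
sum k=0..0:
  [0] +1/4 = 1/4
S = 1/4
C² = P²·S² = 1/5 ; C = +0.447214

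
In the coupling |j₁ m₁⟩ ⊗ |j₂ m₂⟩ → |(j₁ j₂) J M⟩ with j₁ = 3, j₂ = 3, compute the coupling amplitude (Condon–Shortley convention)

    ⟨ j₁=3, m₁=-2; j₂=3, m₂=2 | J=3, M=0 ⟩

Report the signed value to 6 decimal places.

triangle: 3!*3!*3!/10! = 216/3628800
(j±m)!: 1!*5!*5!*1!*3!*3! = 518400
prefactor² = (2J+1)*Δ*N² = 216
  k=2: +1/(2!*1!*3!*3!*0!*0!) = 1/72
  k=3: −1/(3!*0!*2!*2!*1!*1!) = -1/24
Σ = -1/36  ⇒  CG² = 216*(-1/36)² = 1/6
CG = −√(1/6) = -0.408248

-0.408248  (= −√(1/6))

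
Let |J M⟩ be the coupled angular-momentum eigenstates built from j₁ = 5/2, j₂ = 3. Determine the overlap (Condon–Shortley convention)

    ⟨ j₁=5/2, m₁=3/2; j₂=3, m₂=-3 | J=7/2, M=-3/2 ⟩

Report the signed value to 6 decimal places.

j₁+j₂−J=2  J+j₁−j₂=3  J−j₁+j₂=4  j₁+j₂+J+1=10
(j₁±m₁, j₂±m₂, J±M) = (4,1,0,6,2,5)
P² = 18432/7
sum k=0..0:
  [0] +1/96 = 1/96
S = 1/96
C² = P²·S² = 2/7 ; C = +0.534522

+√(2/7) = +0.534522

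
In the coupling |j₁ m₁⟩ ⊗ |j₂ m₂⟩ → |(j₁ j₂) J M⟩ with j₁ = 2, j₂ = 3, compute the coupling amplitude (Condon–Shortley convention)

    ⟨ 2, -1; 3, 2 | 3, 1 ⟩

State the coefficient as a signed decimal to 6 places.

+√(1/4) = +0.500000

√[7·2!2!4!/9! · 1!3!5!1!4!2!] = √(64)
  +(−1)^1/∏(1,1,2,4,0,0)! = -1/48  (running -1/48)
  +(−1)^2/∏(2,0,1,3,1,1)! = 1/12  (running 1/16)
⟨..|..⟩ = √(64)·(1/16) = +0.500000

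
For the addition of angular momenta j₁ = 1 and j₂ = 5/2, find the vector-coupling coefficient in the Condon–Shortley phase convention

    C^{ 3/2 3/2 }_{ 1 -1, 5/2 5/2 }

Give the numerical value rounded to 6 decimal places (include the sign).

j₁+j₂−J=2  J+j₁−j₂=0  J−j₁+j₂=3  j₁+j₂+J+1=6
(j₁±m₁, j₂±m₂, J±M) = (0,2,5,0,3,0)
P² = 96
sum k=2..2:
  [2] +1/12 = 1/12
S = 1/12
C² = P²·S² = 2/3 ; C = +0.816497

+√(2/3) = +0.816497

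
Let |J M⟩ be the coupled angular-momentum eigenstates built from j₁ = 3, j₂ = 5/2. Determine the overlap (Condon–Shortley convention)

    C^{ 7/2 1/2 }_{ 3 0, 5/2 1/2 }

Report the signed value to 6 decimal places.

-0.436436  (= −√(4/21))

j₁+j₂−J=2  J+j₁−j₂=4  J−j₁+j₂=3  j₁+j₂+J+1=10
(j₁±m₁, j₂±m₂, J±M) = (3,3,3,2,4,3)
P² = 6912/175
sum k=0..2:
  [0] +1/72 = 1/72
  [1] −1/8 = -1/8
  [2] +1/24 = 1/24
S = -5/72
C² = P²·S² = 4/21 ; C = -0.436436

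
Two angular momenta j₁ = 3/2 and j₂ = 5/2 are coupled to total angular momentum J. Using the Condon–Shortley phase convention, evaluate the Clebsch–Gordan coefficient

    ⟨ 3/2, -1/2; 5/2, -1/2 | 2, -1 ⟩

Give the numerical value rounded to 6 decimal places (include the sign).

-0.545545

triangle: 2!×1!×3!/7! = 12/5040
(j±m)!: 1!×2!×2!×3!×1!×3! = 144
prefactor² = (2J+1)×Δ×N² = 12/7
  k=1: −1/(1!×1!×1!×1!×0!×2!) = -1/2
  k=2: +1/(2!×0!×0!×0!×1!×3!) = 1/12
Σ = -5/12  ⇒  CG² = 12/7×(-5/12)² = 25/84
CG = −√(25/84) = -0.545545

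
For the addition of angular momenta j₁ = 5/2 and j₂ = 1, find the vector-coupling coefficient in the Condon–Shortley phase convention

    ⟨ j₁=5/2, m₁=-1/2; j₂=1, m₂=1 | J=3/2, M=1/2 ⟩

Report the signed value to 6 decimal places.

triangle: 2!*3!*0!/6! = 12/720
(j±m)!: 2!*3!*2!*0!*2!*1! = 48
prefactor² = (2J+1)*Δ*N² = 16/5
  k=2: +1/(2!*0!*1!*0!*2!*0!) = 1/4
Σ = 1/4  ⇒  CG² = 16/5*1/4² = 1/5
CG = +√(1/5) = +0.447214

+0.447214  (= +√(1/5))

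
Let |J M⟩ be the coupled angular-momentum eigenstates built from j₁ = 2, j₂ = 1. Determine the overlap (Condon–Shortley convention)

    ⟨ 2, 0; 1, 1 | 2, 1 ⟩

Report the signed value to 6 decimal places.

triangle: 1!*3!*1!/6! = 6/720
(j±m)!: 2!*2!*2!*0!*3!*1! = 48
prefactor² = (2J+1)*Δ*N² = 2
  k=1: −1/(1!*0!*1!*1!*2!*0!) = -1/2
Σ = -1/2  ⇒  CG² = 2*(-1/2)² = 1/2
CG = −√(1/2) = -0.707107

−√(1/2) ≈ -0.707107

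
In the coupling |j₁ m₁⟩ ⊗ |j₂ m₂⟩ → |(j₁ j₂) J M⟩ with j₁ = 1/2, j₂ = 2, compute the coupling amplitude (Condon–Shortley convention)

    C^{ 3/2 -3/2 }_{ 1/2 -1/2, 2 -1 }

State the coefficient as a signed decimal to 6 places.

√[4·1!0!3!/5! · 0!1!1!3!0!3!] = √(36/5)
  +(−1)^1/∏(1,0,0,0,0,3)! = -1/6  (running -1/6)
⟨..|..⟩ = √(36/5)·(-1/6) = -0.447214

-0.447214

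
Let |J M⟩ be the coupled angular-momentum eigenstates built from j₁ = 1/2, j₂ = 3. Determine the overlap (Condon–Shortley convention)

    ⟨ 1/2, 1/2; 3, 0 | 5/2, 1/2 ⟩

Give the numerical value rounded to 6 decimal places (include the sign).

+0.654654  (= +√(3/7))

√[6·1!0!5!/7! · 1!0!3!3!3!2!] = √(432/7)
  +(−1)^0/∏(0,1,0,3,0,2)! = 1/12  (running 1/12)
⟨..|..⟩ = √(432/7)·(1/12) = +0.654654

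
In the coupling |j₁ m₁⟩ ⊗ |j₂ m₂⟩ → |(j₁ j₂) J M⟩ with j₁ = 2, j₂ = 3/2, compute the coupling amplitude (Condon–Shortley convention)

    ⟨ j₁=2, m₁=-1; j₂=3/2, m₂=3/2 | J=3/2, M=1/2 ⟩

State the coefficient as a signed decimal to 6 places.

j₁+j₂−J=2  J+j₁−j₂=2  J−j₁+j₂=1  j₁+j₂+J+1=6
(j₁±m₁, j₂±m₂, J±M) = (1,3,3,0,2,1)
P² = 8/5
sum k=2..2:
  [2] +1/2 = 1/2
S = 1/2
C² = P²·S² = 2/5 ; C = +0.632456

+0.632456  (= +√(2/5))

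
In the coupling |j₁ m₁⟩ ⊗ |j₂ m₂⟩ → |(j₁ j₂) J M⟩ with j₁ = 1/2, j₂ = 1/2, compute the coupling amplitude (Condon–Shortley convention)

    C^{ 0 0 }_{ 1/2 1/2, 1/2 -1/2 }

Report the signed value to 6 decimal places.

+√(1/2) ≈ +0.707107

√[1·1!0!0!/2! · 1!0!0!1!0!0!] = √(1/2)
  +(−1)^0/∏(0,1,0,0,0,0)! = 1  (running 1)
⟨..|..⟩ = √(1/2)·(1) = +0.707107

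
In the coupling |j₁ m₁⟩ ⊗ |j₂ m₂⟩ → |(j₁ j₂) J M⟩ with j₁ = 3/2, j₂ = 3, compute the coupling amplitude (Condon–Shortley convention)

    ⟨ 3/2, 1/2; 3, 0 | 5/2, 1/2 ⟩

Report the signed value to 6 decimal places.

j₁+j₂−J=2  J+j₁−j₂=1  J−j₁+j₂=4  j₁+j₂+J+1=8
(j₁±m₁, j₂±m₂, J±M) = (2,1,3,3,3,2)
P² = 216/35
sum k=0..1:
  [0] +1/12 = 1/12
  [1] −1/4 = -1/4
S = -1/6
C² = P²·S² = 6/35 ; C = -0.414039

−√(6/35) = -0.414039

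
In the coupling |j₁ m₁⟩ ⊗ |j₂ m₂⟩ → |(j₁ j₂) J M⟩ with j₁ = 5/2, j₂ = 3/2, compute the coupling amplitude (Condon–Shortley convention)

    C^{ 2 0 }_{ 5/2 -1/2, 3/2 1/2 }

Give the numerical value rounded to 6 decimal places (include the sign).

triangle: 2!×3!×1!/7! = 12/5040
(j±m)!: 2!×3!×2!×1!×2!×2! = 96
prefactor² = (2J+1)×Δ×N² = 8/7
  k=1: −1/(1!×1!×2!×1!×1!×0!) = -1/2
  k=2: +1/(2!×0!×1!×0!×2!×1!) = 1/4
Σ = -1/4  ⇒  CG² = 8/7×(-1/4)² = 1/14
CG = −√(1/14) = -0.267261

−√(1/14) = -0.267261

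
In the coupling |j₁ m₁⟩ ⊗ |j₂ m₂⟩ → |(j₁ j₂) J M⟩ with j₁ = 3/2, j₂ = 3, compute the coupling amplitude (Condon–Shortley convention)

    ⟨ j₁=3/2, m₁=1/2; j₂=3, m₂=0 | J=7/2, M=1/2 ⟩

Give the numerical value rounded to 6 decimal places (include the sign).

j₁+j₂−J=1  J+j₁−j₂=2  J−j₁+j₂=5  j₁+j₂+J+1=9
(j₁±m₁, j₂±m₂, J±M) = (2,1,3,3,4,3)
P² = 384/7
sum k=0..1:
  [0] +1/12 = 1/12
  [1] −1/24 = -1/24
S = 1/24
C² = P²·S² = 2/21 ; C = +0.308607

+0.308607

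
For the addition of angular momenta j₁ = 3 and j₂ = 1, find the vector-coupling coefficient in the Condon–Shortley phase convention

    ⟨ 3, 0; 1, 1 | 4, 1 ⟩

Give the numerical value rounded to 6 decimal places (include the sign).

+√(5/14) = +0.597614

triangle: 0!·6!·2!/9! = 1440/362880
(j±m)!: 3!·3!·2!·0!·5!·3! = 51840
prefactor² = (2J+1)·Δ·N² = 12960/7
  k=0: +1/(0!·0!·3!·2!·3!·0!) = 1/72
Σ = 1/72  ⇒  CG² = 12960/7·1/72² = 5/14
CG = +√(5/14) = +0.597614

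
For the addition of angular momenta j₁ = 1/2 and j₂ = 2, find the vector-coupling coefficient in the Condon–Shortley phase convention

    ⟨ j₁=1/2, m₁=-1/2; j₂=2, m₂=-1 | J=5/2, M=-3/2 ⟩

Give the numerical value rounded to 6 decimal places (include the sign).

j₁+j₂−J=0  J+j₁−j₂=1  J−j₁+j₂=4  j₁+j₂+J+1=6
(j₁±m₁, j₂±m₂, J±M) = (0,1,1,3,1,4)
P² = 144/5
sum k=0..0:
  [0] +1/6 = 1/6
S = 1/6
C² = P²·S² = 4/5 ; C = +0.894427

+0.894427  (= +√(4/5))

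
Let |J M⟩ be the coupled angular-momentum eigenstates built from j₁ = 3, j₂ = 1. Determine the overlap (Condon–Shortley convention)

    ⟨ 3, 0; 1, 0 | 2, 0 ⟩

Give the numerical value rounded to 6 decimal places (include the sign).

-0.654654  (= −√(3/7))

j₁+j₂−J=2  J+j₁−j₂=4  J−j₁+j₂=0  j₁+j₂+J+1=7
(j₁±m₁, j₂±m₂, J±M) = (3,3,1,1,2,2)
P² = 48/7
sum k=1..1:
  [1] −1/4 = -1/4
S = -1/4
C² = P²·S² = 3/7 ; C = -0.654654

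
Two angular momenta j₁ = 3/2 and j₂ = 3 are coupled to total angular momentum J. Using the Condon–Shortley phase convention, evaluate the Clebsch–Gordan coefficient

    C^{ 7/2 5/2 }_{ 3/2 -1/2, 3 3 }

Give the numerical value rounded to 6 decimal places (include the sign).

triangle: 1!×2!×5!/9! = 240/362880
(j±m)!: 1!×2!×6!×0!×6!×1! = 1036800
prefactor² = (2J+1)×Δ×N² = 38400/7
  k=1: −1/(1!×0!×1!×5!×1!×0!) = -1/120
Σ = -1/120  ⇒  CG² = 38400/7×(-1/120)² = 8/21
CG = −√(8/21) = -0.617213

−√(8/21) ≈ -0.617213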